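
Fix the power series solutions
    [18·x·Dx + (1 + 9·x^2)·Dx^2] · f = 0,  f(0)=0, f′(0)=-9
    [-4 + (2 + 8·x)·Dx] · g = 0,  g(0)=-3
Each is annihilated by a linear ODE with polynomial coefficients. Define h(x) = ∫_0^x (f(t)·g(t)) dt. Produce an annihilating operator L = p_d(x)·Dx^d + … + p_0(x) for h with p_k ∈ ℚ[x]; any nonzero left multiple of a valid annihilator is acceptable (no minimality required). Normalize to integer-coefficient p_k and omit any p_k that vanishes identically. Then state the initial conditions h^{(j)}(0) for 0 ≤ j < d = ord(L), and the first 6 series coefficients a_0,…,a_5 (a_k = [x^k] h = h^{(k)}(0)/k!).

L = (12 - 36·x - 36·x^2)·Dx + (-4 + 2·x + 108·x^2 + 144·x^3)·Dx^2 + (1 + 8·x + 25·x^2 + 72·x^3 + 144·x^4)·Dx^3  (order 3).
h: a_k = 0, 0, 27/2, 18, -135/4, -54/5, …
ICs: h(0) = 0, h′(0) = 0, h′′(0) = 27.

f: a_k = 0, -9, 0, 27, 0, -729/5, …
g: a_k = -3, -6, 6, -12, 30, -84, …
Product ⇒ symmetric product L₀, ord ≤ 2.
∫: right-multiply L₀ by Dx.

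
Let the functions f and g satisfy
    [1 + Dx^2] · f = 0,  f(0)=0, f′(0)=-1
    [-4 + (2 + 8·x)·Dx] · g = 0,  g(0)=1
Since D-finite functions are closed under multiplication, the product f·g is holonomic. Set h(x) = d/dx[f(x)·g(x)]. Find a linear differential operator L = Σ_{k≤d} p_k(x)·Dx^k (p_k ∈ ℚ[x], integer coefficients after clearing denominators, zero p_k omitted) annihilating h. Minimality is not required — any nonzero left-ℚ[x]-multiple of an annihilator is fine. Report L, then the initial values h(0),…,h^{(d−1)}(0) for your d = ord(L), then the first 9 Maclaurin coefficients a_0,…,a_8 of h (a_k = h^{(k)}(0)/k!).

f: a_k = 0, -1, 0, 1/6, 0, -1/120, 0, 1/5040, 0, …
g: a_k = 1, 2, -2, 4, -10, 28, -84, 264, -858, …
f·g: L₀ = L_f ⊗_s L_g, ord ≤ 2·1.
Derive L from L₀ (diff closure).
L = (-7 + 336·x + 736·x^2 + 256·x^3 + 256·x^4) + (44 + 144·x - 192·x^2 - 256·x^3)·Dx + (13 + 112·x + 288·x^2 + 256·x^3 + 256·x^4)·Dx^2  (order 2).
h: a_k = -1, -4, 13/2, -44/3, 1159/24, -1641/10, 83009/144, -653603/315, 61260163/8064, …
ICs: h(0) = -1, h′(0) = -4.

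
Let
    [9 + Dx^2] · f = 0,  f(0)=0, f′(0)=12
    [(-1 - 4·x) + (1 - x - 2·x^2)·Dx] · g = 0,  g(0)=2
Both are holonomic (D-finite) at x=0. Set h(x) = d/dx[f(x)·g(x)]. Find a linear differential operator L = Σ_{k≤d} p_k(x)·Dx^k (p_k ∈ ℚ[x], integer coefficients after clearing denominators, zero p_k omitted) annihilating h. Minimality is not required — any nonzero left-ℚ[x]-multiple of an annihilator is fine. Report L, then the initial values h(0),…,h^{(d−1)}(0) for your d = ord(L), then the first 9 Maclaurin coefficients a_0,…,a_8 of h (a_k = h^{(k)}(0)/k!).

f: a_k = 0, 12, 0, -18, 0, 81/10, 0, -243/140, 0, …
g: a_k = 2, 2, 6, 10, 22, 42, 86, 170, 342, …
f·g: L₀ = L_f ⊗_s L_g, ord ≤ 2·1.
h=h₀': d/dx-closure on L₀ ⇒ L.
L = (-33 - 162·x - 243·x^2 + 324·x^3 + 324·x^4) + (-6 - 6·x + 108·x^2 + 144·x^3)·Dx + (5 - 14·x - 19·x^2 + 36·x^3 + 36·x^4)·Dx^2  (order 2).
h: a_k = 24, 48, 108, 336, 861, 10206/5, 47679/10, 381228/35, 13730067/560, …
ICs: h(0) = 24, h′(0) = 48.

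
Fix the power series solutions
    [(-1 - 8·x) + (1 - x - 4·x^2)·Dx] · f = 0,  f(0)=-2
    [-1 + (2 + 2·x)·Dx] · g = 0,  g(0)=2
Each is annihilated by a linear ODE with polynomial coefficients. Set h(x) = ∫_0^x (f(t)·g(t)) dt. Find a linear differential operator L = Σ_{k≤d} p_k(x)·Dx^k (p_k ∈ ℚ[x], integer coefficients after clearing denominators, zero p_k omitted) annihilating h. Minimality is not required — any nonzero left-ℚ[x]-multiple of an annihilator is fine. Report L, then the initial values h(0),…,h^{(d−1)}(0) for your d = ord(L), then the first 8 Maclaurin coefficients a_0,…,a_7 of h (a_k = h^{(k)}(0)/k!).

f: a_k = -2, -2, -10, -18, -58, -130, -362, -882, …
g: a_k = 2, 1, -1/4, 1/8, -5/64, 7/128, -21/512, 33/1024, …
Sym-product of L_f,L_g gives L₀ (≤ ord 1).
h=∫₀ˣh₀: take L = L₀·Dx.
L = (3 + 17·x + 12·x^2)·Dx + (-2 + 10·x^2 + 8·x^3)·Dx^2  (order 2).
h: a_k = 0, -4, -3, -43/6, -183/16, -4211/160, -20141/384, -215295/1792, …
ICs: h(0) = 0, h′(0) = -4.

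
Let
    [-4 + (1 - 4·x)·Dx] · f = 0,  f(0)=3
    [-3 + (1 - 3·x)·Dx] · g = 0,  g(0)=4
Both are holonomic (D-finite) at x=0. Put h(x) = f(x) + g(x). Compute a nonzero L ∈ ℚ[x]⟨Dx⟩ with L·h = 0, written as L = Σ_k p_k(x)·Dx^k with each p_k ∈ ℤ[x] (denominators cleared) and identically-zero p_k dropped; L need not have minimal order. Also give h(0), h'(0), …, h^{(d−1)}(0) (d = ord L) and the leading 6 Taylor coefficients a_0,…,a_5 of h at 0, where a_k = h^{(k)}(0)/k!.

f: a_k = 3, 12, 48, 192, 768, 3072, …
g: a_k = 4, 12, 36, 108, 324, 972, …
Sum ⇒ L₀ = lclm(L_f,L_g) in ℚ(x)⟨Dx⟩.
L = -24 + (14 - 48·x)·Dx + (-1 + 7·x - 12·x^2)·Dx^2  (order 2).
h: a_k = 7, 24, 84, 300, 1092, 4044, …
ICs: h(0) = 7, h′(0) = 24.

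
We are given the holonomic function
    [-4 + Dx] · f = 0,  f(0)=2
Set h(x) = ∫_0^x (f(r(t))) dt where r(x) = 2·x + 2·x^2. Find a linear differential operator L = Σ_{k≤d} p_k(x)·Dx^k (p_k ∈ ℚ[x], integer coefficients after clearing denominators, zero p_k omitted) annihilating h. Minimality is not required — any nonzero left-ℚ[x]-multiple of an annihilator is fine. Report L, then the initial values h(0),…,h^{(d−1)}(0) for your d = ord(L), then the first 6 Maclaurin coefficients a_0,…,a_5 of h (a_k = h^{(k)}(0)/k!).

L = (-8 - 16·x)·Dx + Dx^2  (order 2).
h: a_k = 0, 2, 8, 80/3, 224/3, 2752/15, …
ICs: h(0) = 0, h′(0) = 2.

f: a_k = 2, 8, 16, 64/3, 64/3, 256/15, …
f∘r: x↦r, Dx↦Dx/r' in L_f ⇒ L₀.
h=∫h₀ ⇒ L = L₀·Dx.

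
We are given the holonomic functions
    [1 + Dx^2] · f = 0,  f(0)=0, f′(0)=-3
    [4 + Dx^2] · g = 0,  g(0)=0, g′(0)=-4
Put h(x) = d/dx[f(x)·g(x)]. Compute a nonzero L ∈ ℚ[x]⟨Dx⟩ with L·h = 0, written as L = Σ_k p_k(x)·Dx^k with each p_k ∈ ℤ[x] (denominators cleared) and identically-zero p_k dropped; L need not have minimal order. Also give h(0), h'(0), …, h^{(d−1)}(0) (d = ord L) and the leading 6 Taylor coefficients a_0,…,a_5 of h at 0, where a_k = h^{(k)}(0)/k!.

L = 9 + 10·Dx^2 + Dx^4  (order 4).
h: a_k = 0, 24, 0, -40, 0, 91/5, …
ICs: h(0) = 0, h′(0) = 24, h′′(0) = 0, h′′′(0) = -240.

f: a_k = 0, -3, 0, 1/2, 0, -1/40, …
g: a_k = 0, -4, 0, 8/3, 0, -8/15, …
f·g: L₀ = L_f ⊗_s L_g, ord ≤ 2·2.
h₀' ⇒ L via d/dx closure of L₀.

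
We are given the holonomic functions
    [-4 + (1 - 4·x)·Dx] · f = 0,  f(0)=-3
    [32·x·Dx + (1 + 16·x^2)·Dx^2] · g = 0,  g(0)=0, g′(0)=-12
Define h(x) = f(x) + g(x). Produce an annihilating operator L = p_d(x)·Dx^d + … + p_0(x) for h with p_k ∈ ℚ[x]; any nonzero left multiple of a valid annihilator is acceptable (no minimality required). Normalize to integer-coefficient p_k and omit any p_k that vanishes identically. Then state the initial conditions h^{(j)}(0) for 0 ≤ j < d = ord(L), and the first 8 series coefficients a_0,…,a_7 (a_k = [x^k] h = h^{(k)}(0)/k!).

L = (-32 + 512·x + 1536·x^2)·Dx + (16 - 32·x + 256·x^2 + 1536·x^3)·Dx^2 + (-1 + 256·x^4)·Dx^3  (order 3).
h: a_k = -3, -24, -48, -128, -768, -18432/5, -12288, -294912/7, …
ICs: h(0) = -3, h′(0) = -24, h′′(0) = -96.

f: a_k = -3, -12, -48, -192, -768, -3072, -12288, -49152, …
g: a_k = 0, -12, 0, 64, 0, -3072/5, 0, 49152/7, …
L₀ := lclm(L_f,L_g); ord L₀ ≤ 1+2.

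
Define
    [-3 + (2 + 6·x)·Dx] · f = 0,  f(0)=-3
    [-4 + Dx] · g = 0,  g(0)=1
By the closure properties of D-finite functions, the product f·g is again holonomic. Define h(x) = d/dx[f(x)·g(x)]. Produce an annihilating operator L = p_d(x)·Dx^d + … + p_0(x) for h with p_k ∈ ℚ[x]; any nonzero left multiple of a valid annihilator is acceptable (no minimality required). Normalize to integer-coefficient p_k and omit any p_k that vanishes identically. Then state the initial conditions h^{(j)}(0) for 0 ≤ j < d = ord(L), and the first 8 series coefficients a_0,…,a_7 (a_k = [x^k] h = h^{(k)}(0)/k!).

f: a_k = -3, -9/2, 27/8, -81/16, 1215/128, -5103/256, 45927/1024, -216513/2048, …
g: a_k = 1, 4, 8, 32/3, 32/3, 128/15, 256/45, 1024/315, …
L₀ := L_f ⊗_s L_g (sym. prod.), ord ≤ 1.
h₀' ⇒ L via d/dx closure of L₀.
L = (103 + 528·x + 576·x^2) + (-22 - 114·x - 144·x^2)·Dx  (order 1).
h: a_k = -33/2, -309/4, -2859/16, -8161/32, -76883/256, -497863/2560, -9695729/30720, 133285631/430080, …
ICs: h(0) = -33/2.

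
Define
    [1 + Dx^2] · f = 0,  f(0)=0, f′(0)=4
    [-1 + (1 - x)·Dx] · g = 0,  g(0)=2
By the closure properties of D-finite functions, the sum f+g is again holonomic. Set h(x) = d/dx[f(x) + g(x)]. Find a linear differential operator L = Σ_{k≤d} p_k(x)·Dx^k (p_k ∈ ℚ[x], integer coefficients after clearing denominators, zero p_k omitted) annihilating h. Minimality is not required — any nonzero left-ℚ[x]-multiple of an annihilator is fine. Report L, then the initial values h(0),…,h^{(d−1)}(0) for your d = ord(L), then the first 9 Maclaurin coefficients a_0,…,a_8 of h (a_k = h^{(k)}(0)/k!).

L = (26 - 4·x + 2·x^2) + (-7 + 9·x - 3·x^2 + x^3)·Dx + (26 - 4·x + 2·x^2)·Dx^2 + (-7 + 9·x - 3·x^2 + x^3)·Dx^3  (order 3).
h: a_k = 6, 4, 4, 8, 61/6, 12, 2519/180, 16, 181441/10080, …
ICs: h(0) = 6, h′(0) = 4, h′′(0) = 8.

f: a_k = 0, 4, 0, -2/3, 0, 1/30, 0, -1/1260, 0, …
g: a_k = 2, 2, 2, 2, 2, 2, 2, 2, 2, …
Weyl lclm of L_f,L_g ⇒ L₀ (ord ≤ 3).
h₀' ⇒ L via d/dx closure of L₀.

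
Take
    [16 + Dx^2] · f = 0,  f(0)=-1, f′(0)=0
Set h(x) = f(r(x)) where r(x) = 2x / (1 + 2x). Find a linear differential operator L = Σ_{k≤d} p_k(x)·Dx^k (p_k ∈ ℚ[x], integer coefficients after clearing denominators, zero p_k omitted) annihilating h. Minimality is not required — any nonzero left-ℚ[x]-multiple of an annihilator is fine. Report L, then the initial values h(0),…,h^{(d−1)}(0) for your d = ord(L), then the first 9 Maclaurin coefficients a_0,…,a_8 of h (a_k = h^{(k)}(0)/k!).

f: a_k = -1, 0, 8, 0, -32/3, 0, 256/45, 0, -512/315, …
Substitute x→r, Dx→(1/r')Dx; clear ⇒ L₀.
L = 64 + (4 + 24·x + 48·x^2 + 32·x^3)·Dx + (1 + 8·x + 24·x^2 + 32·x^3 + 16·x^4)·Dx^2  (order 2).
h: a_k = -1, 0, 32, -128, 640/3, 1024/3, -175616/45, 83968/5, -3217408/63, …
ICs: h(0) = -1, h′(0) = 0.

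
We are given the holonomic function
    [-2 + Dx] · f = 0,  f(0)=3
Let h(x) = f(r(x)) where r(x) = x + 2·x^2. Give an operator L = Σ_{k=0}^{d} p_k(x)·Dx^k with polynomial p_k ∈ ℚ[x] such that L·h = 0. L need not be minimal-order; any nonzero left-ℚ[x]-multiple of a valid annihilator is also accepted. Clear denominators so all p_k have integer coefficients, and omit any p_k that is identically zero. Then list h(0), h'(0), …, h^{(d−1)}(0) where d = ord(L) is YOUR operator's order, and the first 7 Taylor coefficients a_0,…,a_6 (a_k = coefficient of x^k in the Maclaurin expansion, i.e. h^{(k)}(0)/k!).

L = (-2 - 8·x) + Dx  (order 1).
h: a_k = 3, 6, 18, 28, 50, 324/5, 1324/15, …
ICs: h(0) = 3.

f: a_k = 3, 6, 6, 4, 2, 4/5, 4/15, …
Substitute x→r, Dx→(1/r')Dx; clear ⇒ L₀.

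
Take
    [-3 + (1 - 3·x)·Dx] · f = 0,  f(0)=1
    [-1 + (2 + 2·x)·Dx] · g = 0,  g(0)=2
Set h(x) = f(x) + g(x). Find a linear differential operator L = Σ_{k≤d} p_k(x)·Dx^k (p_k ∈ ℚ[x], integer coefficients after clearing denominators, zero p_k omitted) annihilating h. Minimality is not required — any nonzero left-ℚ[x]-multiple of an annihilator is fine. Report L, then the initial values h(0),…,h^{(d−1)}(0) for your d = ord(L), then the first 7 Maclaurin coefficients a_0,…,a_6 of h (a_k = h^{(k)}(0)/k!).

f: a_k = 1, 3, 9, 27, 81, 243, 729, …
g: a_k = 2, 1, -1/4, 1/8, -5/64, 7/128, -21/512, …
f+g: L₀ = lclm(L_f,L_g), ord ≤ 1+1.
L = (-39 - 27·x) + (73 + 138·x + 81·x^2)·Dx + (-10 + 2·x + 66·x^2 + 54·x^3)·Dx^2  (order 2).
h: a_k = 3, 4, 35/4, 217/8, 5179/64, 31111/128, 373227/512, …
ICs: h(0) = 3, h′(0) = 4.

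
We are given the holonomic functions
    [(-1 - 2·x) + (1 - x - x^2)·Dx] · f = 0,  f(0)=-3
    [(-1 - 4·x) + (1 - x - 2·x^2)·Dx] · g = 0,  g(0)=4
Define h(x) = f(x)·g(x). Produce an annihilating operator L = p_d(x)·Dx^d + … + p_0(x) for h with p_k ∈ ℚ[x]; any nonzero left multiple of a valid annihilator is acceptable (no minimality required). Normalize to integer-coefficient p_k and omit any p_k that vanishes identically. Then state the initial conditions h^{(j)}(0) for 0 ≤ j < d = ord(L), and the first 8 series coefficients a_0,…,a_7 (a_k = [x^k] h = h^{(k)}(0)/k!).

f: a_k = -3, -3, -6, -9, -15, -24, -39, -63, …
g: a_k = 4, 4, 12, 20, 44, 84, 172, 340, …
Sym-product of L_f,L_g gives L₀ (≤ ord 1).
L = (-2 - 4·x + 9·x^2 + 8·x^3) + (1 - 2·x - 2·x^2 + 3·x^3 + 2·x^4)·Dx  (order 1).
h: a_k = -12, -24, -72, -156, -360, -768, -1644, -3432, …
ICs: h(0) = -12.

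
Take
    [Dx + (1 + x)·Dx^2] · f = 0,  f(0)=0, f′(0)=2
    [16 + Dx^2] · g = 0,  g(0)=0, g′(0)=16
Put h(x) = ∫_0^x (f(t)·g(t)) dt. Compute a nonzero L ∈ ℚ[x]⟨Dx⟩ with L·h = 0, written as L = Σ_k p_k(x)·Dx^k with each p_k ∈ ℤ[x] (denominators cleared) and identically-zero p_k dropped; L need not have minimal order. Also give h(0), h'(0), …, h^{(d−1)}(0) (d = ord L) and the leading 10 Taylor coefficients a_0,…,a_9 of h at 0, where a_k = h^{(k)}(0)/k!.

f: a_k = 0, 2, -1, 2/3, -1/2, 2/5, -1/3, 2/7, -1/4, 2/9, …
g: a_k = 0, 16, 0, -128/3, 0, 512/15, 0, -4096/315, 0, 8192/2835, …
Sym-product of L_f,L_g gives L₀ (≤ ord 4).
Integrate: L := L₀·Dx.
L = (15072 + 62976·x + 97024·x^2 + 65536·x^3 + 16384·x^4)·Dx + (1984 + 6080·x + 6144·x^2 + 2048·x^3)·Dx^2 + (1950 + 8000·x + 12192·x^2 + 8192·x^3 + 2048·x^4)·Dx^3 + (124 + 380·x + 384·x^2 + 128·x^3)·Dx^4 + (63 + 254·x + 383·x^2 + 256·x^3 + 64·x^4)·Dx^5  (order 5).
h: a_k = 0, 0, 0, 32/3, -4, -224/15, 52/9, 416/63, -34/15, -992/567, …
ICs: h(0) = 0, h′(0) = 0, h′′(0) = 0, h′′′(0) = 64, h′′′′(0) = -96.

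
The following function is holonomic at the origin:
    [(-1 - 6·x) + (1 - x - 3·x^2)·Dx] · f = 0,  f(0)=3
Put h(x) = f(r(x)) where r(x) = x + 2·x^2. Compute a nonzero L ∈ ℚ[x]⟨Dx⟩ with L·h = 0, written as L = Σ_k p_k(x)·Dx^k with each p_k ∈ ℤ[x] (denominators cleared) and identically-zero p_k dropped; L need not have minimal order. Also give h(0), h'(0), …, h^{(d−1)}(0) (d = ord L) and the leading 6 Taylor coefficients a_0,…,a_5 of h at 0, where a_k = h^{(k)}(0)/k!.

L = (1 + 10·x + 36·x^2 + 48·x^3) + (-1 + x + 5·x^2 + 12·x^3 + 12·x^4)·Dx  (order 1).
h: a_k = 3, 3, 18, 69, 231, 828, …
ICs: h(0) = 3.

f: a_k = 3, 3, 12, 21, 57, 120, …
L₀ from L_f via x↦r, Dx↦r'^{-1}Dx.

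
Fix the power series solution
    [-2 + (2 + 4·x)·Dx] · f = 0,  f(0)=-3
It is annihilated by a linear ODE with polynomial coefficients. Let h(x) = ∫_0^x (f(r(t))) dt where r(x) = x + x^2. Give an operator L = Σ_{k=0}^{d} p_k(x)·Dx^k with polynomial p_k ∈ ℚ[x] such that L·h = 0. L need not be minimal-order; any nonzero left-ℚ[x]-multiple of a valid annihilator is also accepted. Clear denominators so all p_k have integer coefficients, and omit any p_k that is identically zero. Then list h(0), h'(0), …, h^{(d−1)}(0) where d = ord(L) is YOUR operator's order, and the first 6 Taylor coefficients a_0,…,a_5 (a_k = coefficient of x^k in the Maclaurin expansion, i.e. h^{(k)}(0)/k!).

L = (-1 - 2·x)·Dx + (1 + 2·x + 2·x^2)·Dx^2  (order 2).
h: a_k = 0, -3, -3/2, -1/2, 3/8, -9/40, …
ICs: h(0) = 0, h′(0) = -3.

f: a_k = -3, -3, 3/2, -3/2, 15/8, -21/8, …
L₀ from L_f via x↦r, Dx↦r'^{-1}Dx.
Integrate: L := L₀·Dx.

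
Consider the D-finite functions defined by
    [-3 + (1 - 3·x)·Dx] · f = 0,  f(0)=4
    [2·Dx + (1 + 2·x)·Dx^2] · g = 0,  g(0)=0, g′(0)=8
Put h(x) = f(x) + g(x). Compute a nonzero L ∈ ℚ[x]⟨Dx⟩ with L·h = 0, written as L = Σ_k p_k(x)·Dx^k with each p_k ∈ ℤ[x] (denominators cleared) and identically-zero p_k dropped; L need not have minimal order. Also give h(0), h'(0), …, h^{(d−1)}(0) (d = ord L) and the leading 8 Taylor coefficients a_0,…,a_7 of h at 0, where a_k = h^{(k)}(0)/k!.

L = (78 + 36·x)·Dx + (23 + 132·x + 72·x^2)·Dx^2 + (-4 + x + 27·x^2 + 18·x^3)·Dx^3  (order 3).
h: a_k = 4, 20, 28, 356/3, 308, 4988/5, 8620/3, 61748/7, …
ICs: h(0) = 4, h′(0) = 20, h′′(0) = 56.

f: a_k = 4, 12, 36, 108, 324, 972, 2916, 8748, …
g: a_k = 0, 8, -8, 32/3, -16, 128/5, -128/3, 512/7, …
f+g: L₀ = lclm(L_f,L_g), ord ≤ 1+2.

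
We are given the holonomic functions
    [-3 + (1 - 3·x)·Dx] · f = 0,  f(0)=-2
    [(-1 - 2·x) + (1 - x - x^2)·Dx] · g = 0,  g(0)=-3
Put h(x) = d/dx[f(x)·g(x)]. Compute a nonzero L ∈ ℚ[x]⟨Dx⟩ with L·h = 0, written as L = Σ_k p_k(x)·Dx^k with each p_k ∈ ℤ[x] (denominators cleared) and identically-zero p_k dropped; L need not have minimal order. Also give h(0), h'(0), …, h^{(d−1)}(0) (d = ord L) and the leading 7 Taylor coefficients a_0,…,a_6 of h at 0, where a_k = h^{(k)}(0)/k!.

L = (28 - 66·x - 48·x^2 + 96·x^3 + 108·x^4) + (-4 + 20·x - 15·x^2 - 40·x^3 + 30·x^4 + 27·x^5)·Dx  (order 1).
h: a_k = 24, 168, 810, 3360, 12840, 46692, 164304, …
ICs: h(0) = 24.

f: a_k = -2, -6, -18, -54, -162, -486, -1458, …
g: a_k = -3, -3, -6, -9, -15, -24, -39, …
h₀=f·g: eliminate ⇒ L₀, order ≤ 1·1.
Differentiate: ansatz ord ≤ ord L₀ ⇒ L.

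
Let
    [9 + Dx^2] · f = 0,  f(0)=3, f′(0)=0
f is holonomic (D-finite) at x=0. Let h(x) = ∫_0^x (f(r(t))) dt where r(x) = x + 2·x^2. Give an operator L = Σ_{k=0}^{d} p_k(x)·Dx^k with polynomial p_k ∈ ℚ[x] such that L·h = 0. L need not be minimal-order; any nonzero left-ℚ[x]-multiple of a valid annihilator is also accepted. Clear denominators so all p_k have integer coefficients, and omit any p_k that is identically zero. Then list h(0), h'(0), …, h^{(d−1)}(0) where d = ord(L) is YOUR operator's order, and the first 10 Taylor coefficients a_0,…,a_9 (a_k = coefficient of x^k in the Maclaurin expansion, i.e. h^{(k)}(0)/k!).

f: a_k = 3, 0, -27/2, 0, 81/8, 0, -243/80, 0, 2187/4480, 0, …
Substitute x→r, Dx→(1/r')Dx; clear ⇒ L₀.
h=∫₀ˣh₀: take L = L₀·Dx.
L = (9 + 108·x + 432·x^2 + 576·x^3)·Dx - 4·Dx^2 + (1 + 4·x)·Dx^3  (order 3).
h: a_k = 0, 3, 0, -9/2, -27/2, -351/40, 27/2, 19197/560, 5751/160, -9837/4480, …
ICs: h(0) = 0, h′(0) = 3, h′′(0) = 0.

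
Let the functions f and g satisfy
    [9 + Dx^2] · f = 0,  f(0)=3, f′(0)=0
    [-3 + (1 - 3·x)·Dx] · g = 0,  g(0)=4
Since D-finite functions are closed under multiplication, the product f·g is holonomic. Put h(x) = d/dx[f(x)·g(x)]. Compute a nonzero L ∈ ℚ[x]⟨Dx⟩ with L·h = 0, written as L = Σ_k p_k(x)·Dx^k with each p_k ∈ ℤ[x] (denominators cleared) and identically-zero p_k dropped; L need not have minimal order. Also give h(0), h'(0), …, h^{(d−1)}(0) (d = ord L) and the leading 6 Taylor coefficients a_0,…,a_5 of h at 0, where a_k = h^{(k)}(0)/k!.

L = (-9 - 54·x + 81·x^2) + (-6 + 18·x)·Dx + (1 - 6·x + 9·x^2)·Dx^2  (order 2).
h: a_k = 36, 108, 486, 2106, 15795/2, 283581/10, …
ICs: h(0) = 36, h′(0) = 108.

f: a_k = 3, 0, -27/2, 0, 81/8, 0, …
g: a_k = 4, 12, 36, 108, 324, 972, …
L₀ := L_f ⊗_s L_g (sym. prod.), ord ≤ 2.
Differentiate: ansatz ord ≤ ord L₀ ⇒ L.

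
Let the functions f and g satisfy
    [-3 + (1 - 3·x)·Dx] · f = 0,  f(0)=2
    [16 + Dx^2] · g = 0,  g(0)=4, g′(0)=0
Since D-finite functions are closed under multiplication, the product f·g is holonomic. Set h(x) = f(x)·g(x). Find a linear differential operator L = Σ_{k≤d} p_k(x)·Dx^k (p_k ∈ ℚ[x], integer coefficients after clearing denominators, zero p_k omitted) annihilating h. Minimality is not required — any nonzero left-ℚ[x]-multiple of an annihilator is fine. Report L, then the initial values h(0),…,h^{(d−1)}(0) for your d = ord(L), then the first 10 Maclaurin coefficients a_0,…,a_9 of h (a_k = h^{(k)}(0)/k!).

f: a_k = 2, 6, 18, 54, 162, 486, 1458, 4374, 13122, 39366, …
g: a_k = 4, 0, -32, 0, 128/3, 0, -1024/45, 0, 2048/315, 0, …
f·g: L₀ = L_f ⊗_s L_g, ord ≤ 1·2.
L = (-16 + 48·x) + 6·Dx + (-1 + 3·x)·Dx^2  (order 2).
h: a_k = 8, 24, 8, 24, 472/3, 472, 61672/45, 61672/15, 3889432/315, 3889432/105, …
ICs: h(0) = 8, h′(0) = 24.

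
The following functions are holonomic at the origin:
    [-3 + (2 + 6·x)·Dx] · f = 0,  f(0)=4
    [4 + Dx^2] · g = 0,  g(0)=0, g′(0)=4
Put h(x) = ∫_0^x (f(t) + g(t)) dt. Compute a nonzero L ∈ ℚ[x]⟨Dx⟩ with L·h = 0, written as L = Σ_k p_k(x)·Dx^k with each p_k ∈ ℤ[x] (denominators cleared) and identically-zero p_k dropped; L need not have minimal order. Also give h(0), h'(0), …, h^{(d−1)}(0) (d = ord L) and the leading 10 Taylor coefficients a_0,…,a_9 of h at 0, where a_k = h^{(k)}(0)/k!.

f: a_k = 4, 6, -9/2, 27/4, -405/32, 1701/64, -15309/256, 72171/512, -2814669/8192, 14073345/16384, …
g: a_k = 0, 4, 0, -8/3, 0, 8/15, 0, -16/315, 0, 8/2835, …
L₀ := lclm(L_f,L_g); ord L₀ ≤ 1+2.
h=∫h₀ ⇒ L = L₀·Dx.
L = (-516 - 1152·x - 1728·x^2)·Dx + (56 + 936·x + 3456·x^2 + 3456·x^3)·Dx^2 + (-129 - 288·x - 432·x^2)·Dx^3 + (14 + 234·x + 864·x^2 + 864·x^3)·Dx^4  (order 4).
h: a_k = 0, 4, 5, -3/2, 49/48, -81/32, 26027/5760, -2187/256, 22725673/1290240, -312741/8192, …
ICs: h(0) = 0, h′(0) = 4, h′′(0) = 10, h′′′(0) = -9.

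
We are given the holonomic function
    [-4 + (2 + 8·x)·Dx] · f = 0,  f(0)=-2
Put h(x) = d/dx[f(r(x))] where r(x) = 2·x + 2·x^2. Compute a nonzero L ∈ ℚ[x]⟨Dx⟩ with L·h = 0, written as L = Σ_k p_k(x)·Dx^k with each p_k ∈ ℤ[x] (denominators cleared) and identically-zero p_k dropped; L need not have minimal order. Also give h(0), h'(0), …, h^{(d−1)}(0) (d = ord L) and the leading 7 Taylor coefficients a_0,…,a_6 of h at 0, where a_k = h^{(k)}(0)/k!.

L = -2 + (-1 - 10·x - 24·x^2 - 16·x^3)·Dx  (order 1).
h: a_k = -8, 16, -96, 576, -3520, 21888, -137984, …
ICs: h(0) = -8.

f: a_k = -2, -4, 4, -8, 20, -56, 168, …
L₀ from L_f via x↦r, Dx↦r'^{-1}Dx.
h=h₀': d/dx-closure on L₀ ⇒ L.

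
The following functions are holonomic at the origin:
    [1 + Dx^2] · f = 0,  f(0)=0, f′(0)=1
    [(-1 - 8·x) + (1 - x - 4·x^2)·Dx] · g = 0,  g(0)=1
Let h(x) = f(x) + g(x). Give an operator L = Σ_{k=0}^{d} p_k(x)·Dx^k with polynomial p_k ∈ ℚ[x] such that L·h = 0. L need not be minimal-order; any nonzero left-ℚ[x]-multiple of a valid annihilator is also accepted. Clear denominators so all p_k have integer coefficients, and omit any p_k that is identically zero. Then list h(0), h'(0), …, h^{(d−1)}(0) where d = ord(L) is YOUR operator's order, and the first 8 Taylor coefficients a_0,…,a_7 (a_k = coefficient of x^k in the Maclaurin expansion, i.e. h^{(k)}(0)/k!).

f: a_k = 0, 1, 0, -1/6, 0, 1/120, 0, -1/5040, …
g: a_k = 1, 1, 5, 9, 29, 65, 181, 441, …
f+g: L₀ = lclm(L_f,L_g), ord ≤ 2+1.
L = (-55 - 486·x - 553·x^2 - 1488·x^3 - 80·x^4 - 128·x^5) + (11 + 11·x + 23·x^2 - 169·x^3 - 348·x^4 - 48·x^5 - 64·x^6)·Dx + (-55 - 486·x - 553·x^2 - 1488·x^3 - 80·x^4 - 128·x^5)·Dx^2 + (11 + 11·x + 23·x^2 - 169·x^3 - 348·x^4 - 48·x^5 - 64·x^6)·Dx^3  (order 3).
h: a_k = 1, 2, 5, 53/6, 29, 7801/120, 181, 2222639/5040, …
ICs: h(0) = 1, h′(0) = 2, h′′(0) = 10.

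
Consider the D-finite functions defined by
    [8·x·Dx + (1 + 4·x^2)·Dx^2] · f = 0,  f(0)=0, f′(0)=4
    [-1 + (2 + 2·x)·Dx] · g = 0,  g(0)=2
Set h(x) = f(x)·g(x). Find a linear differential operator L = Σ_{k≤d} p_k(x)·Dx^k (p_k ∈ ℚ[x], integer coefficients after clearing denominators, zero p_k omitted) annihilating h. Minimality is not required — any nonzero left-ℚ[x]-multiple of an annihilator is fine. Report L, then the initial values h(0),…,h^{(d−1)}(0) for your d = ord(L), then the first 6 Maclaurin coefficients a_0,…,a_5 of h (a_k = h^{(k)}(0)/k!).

L = (3 - 16·x - 4·x^2) + (-4 + 28·x + 48·x^2 + 16·x^3)·Dx + (4 + 8·x + 20·x^2 + 32·x^3 + 16·x^4)·Dx^2  (order 2).
h: a_k = 0, 8, 4, -35/3, -29/6, 6389/240, …
ICs: h(0) = 0, h′(0) = 8.

f: a_k = 0, 4, 0, -16/3, 0, 64/5, …
g: a_k = 2, 1, -1/4, 1/8, -5/64, 7/128, …
h₀=f·g: eliminate ⇒ L₀, order ≤ 2·1.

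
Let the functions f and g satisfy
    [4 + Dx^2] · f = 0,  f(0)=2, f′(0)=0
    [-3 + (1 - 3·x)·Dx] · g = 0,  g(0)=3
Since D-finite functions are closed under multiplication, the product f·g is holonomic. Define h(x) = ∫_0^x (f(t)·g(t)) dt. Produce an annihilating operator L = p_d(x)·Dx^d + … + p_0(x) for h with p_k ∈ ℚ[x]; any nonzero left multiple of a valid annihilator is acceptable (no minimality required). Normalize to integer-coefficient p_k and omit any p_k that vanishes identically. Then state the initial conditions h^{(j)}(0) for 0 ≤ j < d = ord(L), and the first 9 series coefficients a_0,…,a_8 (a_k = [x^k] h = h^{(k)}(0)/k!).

L = (-4 + 12·x)·Dx + 6·Dx^2 + (-1 + 3·x)·Dx^3  (order 3).
h: a_k = 0, 6, 9, 14, 63/2, 382/5, 191, 7366/15, 25781/20, …
ICs: h(0) = 0, h′(0) = 6, h′′(0) = 18.

f: a_k = 2, 0, -4, 0, 4/3, 0, -8/45, 0, 4/315, …
g: a_k = 3, 9, 27, 81, 243, 729, 2187, 6561, 19683, …
L₀ := L_f ⊗_s L_g (sym. prod.), ord ≤ 2.
h=∫₀ˣh₀: take L = L₀·Dx.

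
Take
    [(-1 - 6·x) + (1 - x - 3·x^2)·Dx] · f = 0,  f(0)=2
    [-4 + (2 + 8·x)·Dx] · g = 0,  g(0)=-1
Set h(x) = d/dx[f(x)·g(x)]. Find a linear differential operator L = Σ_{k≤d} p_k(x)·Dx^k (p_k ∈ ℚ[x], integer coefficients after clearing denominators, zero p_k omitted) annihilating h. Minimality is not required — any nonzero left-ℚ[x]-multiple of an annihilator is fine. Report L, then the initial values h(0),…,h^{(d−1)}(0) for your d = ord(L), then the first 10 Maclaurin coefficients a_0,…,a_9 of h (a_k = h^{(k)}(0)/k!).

f: a_k = 2, 2, 8, 14, 38, 80, 194, 434, 1016, 2318, …
g: a_k = -1, -2, 2, -4, 10, -28, 84, -264, 858, -2860, …
Sym-product of L_f,L_g gives L₀ (≤ ord 1).
Differentiate: ansatz ord ≤ ord L₀ ⇒ L.
L = (8 + 126·x + 390·x^2 + 480·x^3 + 540·x^4) + (-3 - 17·x - 21·x^2 + 38·x^3 + 222·x^4 + 216·x^5)·Dx  (order 1).
h: a_k = -6, -16, -102, -152, -980, -852, -8806, 256, -85158, 100820, …
ICs: h(0) = -6.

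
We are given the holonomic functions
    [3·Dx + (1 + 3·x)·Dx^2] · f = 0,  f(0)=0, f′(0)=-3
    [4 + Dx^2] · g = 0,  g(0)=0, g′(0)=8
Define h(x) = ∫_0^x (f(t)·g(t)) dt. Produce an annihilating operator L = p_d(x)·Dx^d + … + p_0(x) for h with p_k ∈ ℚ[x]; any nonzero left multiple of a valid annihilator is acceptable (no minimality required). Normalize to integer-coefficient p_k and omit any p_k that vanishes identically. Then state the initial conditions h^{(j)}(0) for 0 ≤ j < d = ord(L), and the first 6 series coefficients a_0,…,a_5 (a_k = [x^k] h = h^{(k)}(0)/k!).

L = (-1112 - 1248·x + 7344·x^2 + 27648·x^3 + 20736·x^4)·Dx + (-48 + 2160·x + 10368·x^2 + 10368·x^3)·Dx^2 + (-250 + 240·x + 4968·x^2 + 13824·x^3 + 10368·x^4)·Dx^3 + (-12 + 540·x + 2592·x^2 + 2592·x^3)·Dx^4 + (7 + 138·x + 783·x^2 + 1728·x^3 + 1296·x^4)·Dx^5  (order 5).
h: a_k = 0, 0, 0, -8, 9, -56/5, …
ICs: h(0) = 0, h′(0) = 0, h′′(0) = 0, h′′′(0) = -48, h′′′′(0) = 216.

f: a_k = 0, -3, 9/2, -9, 81/4, -243/5, …
g: a_k = 0, 8, 0, -16/3, 0, 16/15, …
h₀=f·g: eliminate ⇒ L₀, order ≤ 2·2.
h=∫₀ˣh₀: take L = L₀·Dx.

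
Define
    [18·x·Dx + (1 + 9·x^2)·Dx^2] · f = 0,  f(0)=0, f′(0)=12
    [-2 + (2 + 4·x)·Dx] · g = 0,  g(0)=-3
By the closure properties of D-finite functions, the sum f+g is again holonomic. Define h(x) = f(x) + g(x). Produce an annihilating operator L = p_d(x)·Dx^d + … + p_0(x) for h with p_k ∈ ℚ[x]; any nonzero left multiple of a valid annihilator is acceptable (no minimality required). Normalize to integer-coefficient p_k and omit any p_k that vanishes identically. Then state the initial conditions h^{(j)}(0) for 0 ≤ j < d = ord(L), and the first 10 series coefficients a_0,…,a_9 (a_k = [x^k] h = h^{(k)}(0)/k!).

L = (-36 - 180·x + 972·x^2 + 972·x^3)·Dx + (-42 - 144·x + 720·x^2 + 3888·x^3 + 3402·x^4)·Dx^2 + (-2 + 32·x + 108·x^2 + 396·x^3 + 1134·x^4 + 972·x^5)·Dx^3  (order 3).
h: a_k = -3, 9, 3/2, -75/2, 15/8, 7671/40, 63/16, -140661/112, 1287/128, 1117599/128, …
ICs: h(0) = -3, h′(0) = 9, h′′(0) = 3.

f: a_k = 0, 12, 0, -36, 0, 972/5, 0, -8748/7, 0, 8748, …
g: a_k = -3, -3, 3/2, -3/2, 15/8, -21/8, 63/16, -99/16, 1287/128, -2145/128, …
Sum ⇒ L₀ = lclm(L_f,L_g) in ℚ(x)⟨Dx⟩.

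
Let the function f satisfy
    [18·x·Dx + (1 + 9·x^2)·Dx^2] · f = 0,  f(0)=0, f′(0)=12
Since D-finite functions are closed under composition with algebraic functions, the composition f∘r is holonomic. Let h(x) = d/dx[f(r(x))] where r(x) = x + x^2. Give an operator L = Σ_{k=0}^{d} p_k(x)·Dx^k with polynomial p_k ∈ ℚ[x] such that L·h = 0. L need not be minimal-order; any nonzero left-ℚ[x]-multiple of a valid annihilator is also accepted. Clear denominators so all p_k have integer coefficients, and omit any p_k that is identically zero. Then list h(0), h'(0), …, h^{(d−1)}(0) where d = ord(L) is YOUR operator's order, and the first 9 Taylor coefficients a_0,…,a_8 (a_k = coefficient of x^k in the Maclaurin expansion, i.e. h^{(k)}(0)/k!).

L = (-2 + 18·x + 72·x^2 + 108·x^3 + 54·x^4) + (1 + 2·x + 9·x^2 + 36·x^3 + 45·x^4 + 18·x^5)·Dx  (order 1).
h: a_k = 12, 24, -108, -432, 432, 5616, 4860, -54432, -148716, …
ICs: h(0) = 12.

f: a_k = 0, 12, 0, -36, 0, 972/5, 0, -8748/7, 0, …
h₀=f(r): pull back L_f along r ⇒ L₀.
h₀' ⇒ L via d/dx closure of L₀.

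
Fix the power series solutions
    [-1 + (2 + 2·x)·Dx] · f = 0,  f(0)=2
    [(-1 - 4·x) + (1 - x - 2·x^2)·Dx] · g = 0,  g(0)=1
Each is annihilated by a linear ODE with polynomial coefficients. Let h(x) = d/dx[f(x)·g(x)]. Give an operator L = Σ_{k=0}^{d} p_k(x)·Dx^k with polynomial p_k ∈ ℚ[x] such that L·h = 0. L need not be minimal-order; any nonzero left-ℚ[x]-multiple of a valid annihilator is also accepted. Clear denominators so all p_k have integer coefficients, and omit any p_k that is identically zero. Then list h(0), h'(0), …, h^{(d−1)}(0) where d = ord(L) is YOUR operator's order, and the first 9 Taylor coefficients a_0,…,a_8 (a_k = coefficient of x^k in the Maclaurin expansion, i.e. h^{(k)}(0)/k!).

L = (9 + 20·x + 20·x^2) + (-2 - 2·x + 8·x^2 + 8·x^3)·Dx  (order 1).
h: a_k = 3, 27/2, 309/8, 1683/16, 33345/128, 160749/256, 1497321/1024, 6851331/2048, 246538521/32768, …
ICs: h(0) = 3.

f: a_k = 2, 1, -1/4, 1/8, -5/64, 7/128, -21/512, 33/1024, -429/16384, …
g: a_k = 1, 1, 3, 5, 11, 21, 43, 85, 171, …
h₀=f·g: eliminate ⇒ L₀, order ≤ 1·1.
h=h₀': d/dx-closure on L₀ ⇒ L.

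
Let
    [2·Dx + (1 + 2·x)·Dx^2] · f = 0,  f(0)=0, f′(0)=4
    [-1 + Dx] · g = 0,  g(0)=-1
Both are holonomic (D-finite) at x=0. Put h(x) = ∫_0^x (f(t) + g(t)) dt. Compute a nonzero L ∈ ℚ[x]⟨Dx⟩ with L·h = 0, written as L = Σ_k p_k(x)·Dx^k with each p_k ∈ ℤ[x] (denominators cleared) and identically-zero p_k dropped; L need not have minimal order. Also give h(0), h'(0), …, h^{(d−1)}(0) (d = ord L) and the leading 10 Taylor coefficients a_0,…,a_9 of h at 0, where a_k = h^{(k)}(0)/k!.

f: a_k = 0, 4, -4, 16/3, -8, 64/5, -64/3, 256/7, -64, 1024/9, …
g: a_k = -1, -1, -1/2, -1/6, -1/24, -1/120, -1/720, -1/5040, -1/40320, -1/362880, …
L₀ := lclm(L_f,L_g); ord L₀ ≤ 2+1.
Integrate: L := L₀·Dx.
L = (-10 - 4·x)·Dx^2 + (7 - 4·x - 4·x^2)·Dx^3 + (3 + 8·x + 4·x^2)·Dx^4  (order 4).
h: a_k = 0, -1, 3/2, -3/2, 31/24, -193/120, 307/144, -15361/5040, 184319/40320, -2580481/362880, …
ICs: h(0) = 0, h′(0) = -1, h′′(0) = 3, h′′′(0) = -9.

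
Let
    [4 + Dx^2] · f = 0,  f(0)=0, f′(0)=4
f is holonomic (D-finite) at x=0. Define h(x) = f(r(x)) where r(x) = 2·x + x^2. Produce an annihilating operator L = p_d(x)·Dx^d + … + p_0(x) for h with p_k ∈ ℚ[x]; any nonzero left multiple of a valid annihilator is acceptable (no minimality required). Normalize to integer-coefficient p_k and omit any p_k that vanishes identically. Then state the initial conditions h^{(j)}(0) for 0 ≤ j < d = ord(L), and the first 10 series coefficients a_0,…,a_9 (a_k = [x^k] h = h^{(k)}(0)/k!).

L = (16 + 48·x + 48·x^2 + 16·x^3) - Dx + (1 + x)·Dx^2  (order 2).
h: a_k = 0, 8, 4, -64/3, -32, 16/15, 40, 11392/315, -64/45, -77552/2835, …
ICs: h(0) = 0, h′(0) = 8.

f: a_k = 0, 4, 0, -8/3, 0, 8/15, 0, -16/315, 0, 8/2835, …
h₀=f(r): pull back L_f along r ⇒ L₀.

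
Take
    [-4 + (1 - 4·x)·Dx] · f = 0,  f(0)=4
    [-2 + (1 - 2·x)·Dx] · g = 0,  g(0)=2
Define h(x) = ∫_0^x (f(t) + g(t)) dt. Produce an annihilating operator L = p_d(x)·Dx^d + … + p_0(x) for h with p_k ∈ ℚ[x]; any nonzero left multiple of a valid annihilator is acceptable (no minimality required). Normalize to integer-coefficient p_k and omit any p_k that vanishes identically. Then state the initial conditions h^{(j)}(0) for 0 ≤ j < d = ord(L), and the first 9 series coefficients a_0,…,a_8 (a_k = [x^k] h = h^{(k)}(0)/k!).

f: a_k = 4, 16, 64, 256, 1024, 4096, 16384, 65536, 262144, …
g: a_k = 2, 4, 8, 16, 32, 64, 128, 256, 512, …
Weyl lclm of L_f,L_g ⇒ L₀ (ord ≤ 2).
h=∫₀ˣh₀: take L = L₀·Dx.
L = -16·Dx + (12 - 32·x)·Dx^2 + (-1 + 6·x - 8·x^2)·Dx^3  (order 3).
h: a_k = 0, 6, 10, 24, 68, 1056/5, 2080/3, 16512/7, 8224, …
ICs: h(0) = 0, h′(0) = 6, h′′(0) = 20.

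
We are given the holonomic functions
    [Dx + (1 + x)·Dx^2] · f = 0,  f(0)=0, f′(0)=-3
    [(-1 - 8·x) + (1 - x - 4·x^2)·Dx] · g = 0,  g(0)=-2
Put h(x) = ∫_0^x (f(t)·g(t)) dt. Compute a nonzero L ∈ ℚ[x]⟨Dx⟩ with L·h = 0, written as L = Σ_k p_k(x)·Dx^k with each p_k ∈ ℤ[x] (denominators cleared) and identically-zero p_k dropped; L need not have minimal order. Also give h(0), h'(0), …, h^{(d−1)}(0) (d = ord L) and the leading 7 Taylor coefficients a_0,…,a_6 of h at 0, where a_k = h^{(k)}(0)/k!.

L = (9 + 16·x)·Dx + (1 + 19·x + 20·x^2)·Dx^2 + (-1 + 5·x^2 + 4·x^3)·Dx^3  (order 3).
h: a_k = 0, 0, 3, 1, 29/4, 79/10, 1567/60, …
ICs: h(0) = 0, h′(0) = 0, h′′(0) = 6.

f: a_k = 0, -3, 3/2, -1, 3/4, -3/5, 1/2, …
g: a_k = -2, -2, -10, -18, -58, -130, -362, …
h₀=f·g: eliminate ⇒ L₀, order ≤ 2·1.
h=∫h₀ ⇒ L = L₀·Dx.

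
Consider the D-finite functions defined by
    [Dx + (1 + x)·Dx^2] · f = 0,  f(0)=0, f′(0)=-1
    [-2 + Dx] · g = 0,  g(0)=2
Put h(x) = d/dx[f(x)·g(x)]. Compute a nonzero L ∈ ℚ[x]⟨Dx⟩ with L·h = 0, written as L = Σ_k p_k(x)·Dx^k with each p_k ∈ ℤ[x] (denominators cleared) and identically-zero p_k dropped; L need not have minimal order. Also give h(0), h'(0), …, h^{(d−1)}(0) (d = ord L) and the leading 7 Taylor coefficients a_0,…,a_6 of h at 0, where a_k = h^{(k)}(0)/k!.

L = (4 + 8·x + 8·x^2) + (-4 - 10·x - 8·x^2)·Dx + (1 + 3·x + 2·x^2)·Dx^2  (order 2).
h: a_k = -2, -6, -8, -6, -11/3, -4/3, -34/45, …
ICs: h(0) = -2, h′(0) = -6.

f: a_k = 0, -1, 1/2, -1/3, 1/4, -1/5, 1/6, …
g: a_k = 2, 4, 4, 8/3, 4/3, 8/15, 8/45, …
Sym-product of L_f,L_g gives L₀ (≤ ord 2).
h₀' ⇒ L via d/dx closure of L₀.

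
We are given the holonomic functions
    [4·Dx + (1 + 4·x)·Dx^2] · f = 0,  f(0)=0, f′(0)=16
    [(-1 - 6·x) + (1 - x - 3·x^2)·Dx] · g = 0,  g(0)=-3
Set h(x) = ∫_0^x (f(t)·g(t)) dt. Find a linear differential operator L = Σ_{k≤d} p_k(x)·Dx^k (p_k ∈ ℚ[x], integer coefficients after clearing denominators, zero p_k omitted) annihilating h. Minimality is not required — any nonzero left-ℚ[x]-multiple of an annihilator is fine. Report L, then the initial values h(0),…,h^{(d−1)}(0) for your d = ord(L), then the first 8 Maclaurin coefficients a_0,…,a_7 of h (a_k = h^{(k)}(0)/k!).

L = (10 + 48·x)·Dx + (-2 + 24·x + 60·x^2)·Dx^2 + (-1 - 3·x + 7·x^2 + 12·x^3)·Dx^3  (order 3).
h: a_k = 0, 0, -24, 16, -88, 112, -7384/15, 34592/35, …
ICs: h(0) = 0, h′(0) = 0, h′′(0) = -48.

f: a_k = 0, 16, -32, 256/3, -256, 4096/5, -8192/3, 65536/7, …
g: a_k = -3, -3, -12, -21, -57, -120, -291, -651, …
h₀=f·g: eliminate ⇒ L₀, order ≤ 2·1.
Integrate: L := L₀·Dx.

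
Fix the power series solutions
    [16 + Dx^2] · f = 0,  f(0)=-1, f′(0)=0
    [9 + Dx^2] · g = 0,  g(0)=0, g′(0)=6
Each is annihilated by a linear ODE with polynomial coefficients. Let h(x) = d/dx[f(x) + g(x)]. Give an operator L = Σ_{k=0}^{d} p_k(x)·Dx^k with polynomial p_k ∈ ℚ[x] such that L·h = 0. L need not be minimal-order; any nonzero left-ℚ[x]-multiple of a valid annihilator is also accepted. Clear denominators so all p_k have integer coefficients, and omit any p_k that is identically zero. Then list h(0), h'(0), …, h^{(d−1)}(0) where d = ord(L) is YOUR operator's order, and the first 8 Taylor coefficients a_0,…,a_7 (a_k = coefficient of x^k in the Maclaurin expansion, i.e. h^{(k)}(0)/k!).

L = 144 + 25·Dx^2 + Dx^4  (order 4).
h: a_k = 6, 16, -27, -128/3, 81/4, 512/15, -243/40, -4096/315, …
ICs: h(0) = 6, h′(0) = 16, h′′(0) = -54, h′′′(0) = -256.

f: a_k = -1, 0, 8, 0, -32/3, 0, 256/45, 0, …
g: a_k = 0, 6, 0, -9, 0, 81/20, 0, -243/280, …
h₀=f+g: left-lcm gives L₀, ord ≤ 4.
Derive L from L₀ (diff closure).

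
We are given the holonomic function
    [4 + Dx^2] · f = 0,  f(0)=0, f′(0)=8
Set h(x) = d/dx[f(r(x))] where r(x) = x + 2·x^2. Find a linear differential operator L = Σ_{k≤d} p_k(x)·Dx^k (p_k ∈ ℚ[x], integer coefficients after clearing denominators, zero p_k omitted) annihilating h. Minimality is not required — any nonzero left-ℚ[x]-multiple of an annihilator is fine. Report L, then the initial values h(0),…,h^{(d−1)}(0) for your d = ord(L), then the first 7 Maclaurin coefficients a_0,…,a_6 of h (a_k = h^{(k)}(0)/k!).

L = (52 + 64·x + 384·x^2 + 1024·x^3 + 1024·x^4) + (-12 - 48·x)·Dx + (1 + 8·x + 16·x^2)·Dx^2  (order 2).
h: a_k = 8, 32, -16, -128, -944/3, -192, 13408/45, …
ICs: h(0) = 8, h′(0) = 32.

f: a_k = 0, 8, 0, -16/3, 0, 16/15, 0, …
L₀ from L_f via x↦r, Dx↦r'^{-1}Dx.
Differentiate: ansatz ord ≤ ord L₀ ⇒ L.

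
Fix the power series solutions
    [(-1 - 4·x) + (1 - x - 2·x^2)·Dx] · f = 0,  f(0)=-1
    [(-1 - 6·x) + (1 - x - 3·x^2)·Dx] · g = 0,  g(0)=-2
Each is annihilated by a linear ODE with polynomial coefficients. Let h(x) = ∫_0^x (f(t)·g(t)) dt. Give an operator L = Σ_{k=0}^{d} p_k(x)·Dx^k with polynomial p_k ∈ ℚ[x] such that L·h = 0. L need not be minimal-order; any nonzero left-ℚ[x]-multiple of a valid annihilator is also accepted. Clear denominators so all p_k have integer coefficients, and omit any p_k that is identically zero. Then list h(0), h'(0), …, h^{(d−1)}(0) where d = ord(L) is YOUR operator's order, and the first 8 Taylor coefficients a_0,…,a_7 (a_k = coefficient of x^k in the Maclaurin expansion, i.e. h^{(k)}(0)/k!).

f: a_k = -1, -1, -3, -5, -11, -21, -43, -85, …
g: a_k = -2, -2, -8, -14, -38, -80, -194, -434, …
Product ⇒ symmetric product L₀, ord ≤ 1.
h=∫₀ˣh₀: take L = L₀·Dx.
L = (-2 - 8·x + 15·x^2 + 24·x^3)·Dx + (1 - 2·x - 4·x^2 + 5·x^3 + 6·x^4)·Dx^2  (order 2).
h: a_k = 0, 2, 2, 16/3, 19/2, 108/5, 44, 674/7, …
ICs: h(0) = 0, h′(0) = 2.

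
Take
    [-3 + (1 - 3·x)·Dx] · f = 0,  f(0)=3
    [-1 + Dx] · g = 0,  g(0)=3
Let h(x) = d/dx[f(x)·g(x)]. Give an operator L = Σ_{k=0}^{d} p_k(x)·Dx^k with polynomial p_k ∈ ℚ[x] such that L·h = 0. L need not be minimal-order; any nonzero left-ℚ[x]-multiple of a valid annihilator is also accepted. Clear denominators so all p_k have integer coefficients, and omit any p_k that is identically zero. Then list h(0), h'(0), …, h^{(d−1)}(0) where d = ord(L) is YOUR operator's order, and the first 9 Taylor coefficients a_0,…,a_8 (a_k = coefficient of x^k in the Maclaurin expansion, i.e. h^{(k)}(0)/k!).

f: a_k = 3, 9, 27, 81, 243, 729, 2187, 6561, 19683, …
g: a_k = 3, 3, 3/2, 1/2, 1/8, 1/40, 1/240, 1/1680, 1/13440, …
f·g: L₀ = L_f ⊗_s L_g, ord ≤ 1·1.
Differentiate: ansatz ord ≤ ord L₀ ⇒ L.
L = (25 - 24·x + 9·x^2) + (-4 + 15·x - 9·x^2)·Dx  (order 1).
h: a_k = 36, 225, 1017, 8139/2, 15261, 2197587/40, 1538311/8, 369194641/560, 2492063827/1120, …
ICs: h(0) = 36.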